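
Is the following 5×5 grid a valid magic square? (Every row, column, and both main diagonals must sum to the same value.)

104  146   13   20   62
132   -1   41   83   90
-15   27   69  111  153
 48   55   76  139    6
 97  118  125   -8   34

Row 1: 104 + 146 + 13 + 20 + 62 = 345.
Row 2: 132 + (-1) + 41 + 83 + 90 = 345.
Row 3: -15 + 27 + 69 + 111 + 153 = 345.
Row 4: 48 + 55 + 76 + 139 + 6 = 324.
Row 5: 97 + 118 + 125 + (-8) + 34 = 366.
Column 1: 104 + 132 + (-15) + 48 + 97 = 366.
Column 2: 146 + (-1) + 27 + 55 + 118 = 345.
Column 3: 13 + 41 + 69 + 76 + 125 = 324.
Column 4: 20 + 83 + 111 + 139 + (-8) = 345.
Column 5: 62 + 90 + 153 + 6 + 34 = 345.
Main diagonal: 104 + (-1) + 69 + 139 + 34 = 345.
Anti-diagonal: 62 + 83 + 69 + 55 + 97 = 366.

No — main diagonal sums to 345 but anti-diagonal sums to 366.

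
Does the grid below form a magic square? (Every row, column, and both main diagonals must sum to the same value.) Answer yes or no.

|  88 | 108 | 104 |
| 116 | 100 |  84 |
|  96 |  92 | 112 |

Row 1: 88 + 108 + 104 = 300.
Row 2: 116 + 100 + 84 = 300.
Row 3: 96 + 92 + 112 = 300.
Column 1: 88 + 116 + 96 = 300.
Column 2: 108 + 100 + 92 = 300.
Column 3: 104 + 84 + 112 = 300.
Main diagonal: 88 + 100 + 112 = 300.
Anti-diagonal: 104 + 100 + 96 = 300.
All lines sum to 300.

Yes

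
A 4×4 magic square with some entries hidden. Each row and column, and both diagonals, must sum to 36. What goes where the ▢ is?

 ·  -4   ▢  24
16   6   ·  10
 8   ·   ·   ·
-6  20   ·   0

Row 2 needs 36; the known cells sum to 32, so (2,3) = 4.
From row 4, 36 − (-6 + 20 + 0) gives (4,3) = 22.
Using column 1: 16 + 8 + (-6) + ? → (1,1) = 36 − 18 = 18.
Using column 2: -4 + 6 + 20 + ? → (3,2) = 36 − 22 = 14.
Column 4 must total 36; the given cells sum to 34, so (3,4) = 2.
The remaining cell in main diagonal is (3,3) = 36 − 24 = 12.
Row 1 must total 36; the given cells sum to 38, so (1,3) = -2.

-2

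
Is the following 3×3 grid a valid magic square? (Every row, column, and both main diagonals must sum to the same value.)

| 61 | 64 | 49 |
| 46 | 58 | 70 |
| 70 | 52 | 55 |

No — column 3 sums to 174 but anti-diagonal sums to 177.

Row 1: 61 + 64 + 49 = 174.
Row 2: 46 + 58 + 70 = 174.
Row 3: 70 + 52 + 55 = 177.
Column 1: 61 + 46 + 70 = 177.
Column 2: 64 + 58 + 52 = 174.
Column 3: 49 + 70 + 55 = 174.
Main diagonal: 61 + 58 + 55 = 174.
Anti-diagonal: 49 + 58 + 70 = 177.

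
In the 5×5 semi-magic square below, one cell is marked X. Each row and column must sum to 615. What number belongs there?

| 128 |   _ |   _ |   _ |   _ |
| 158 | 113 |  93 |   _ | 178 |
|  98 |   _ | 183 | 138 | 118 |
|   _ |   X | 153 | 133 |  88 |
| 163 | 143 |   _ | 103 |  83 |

Row 2 needs 615; the known cells sum to 542, so (2,4) = 73.
The remaining cell in row 3 is (3,2) = 615 − 537 = 78.
Row 5: 163 + 143 + 103 + 83 + ? = 615, so (5,3) = 123.
From column 1, 615 − (128 + 158 + 98 + 163) gives (4,1) = 68.
Column 3 needs 615; the known cells sum to 552, so (1,3) = 63.
Column 4: 73 + 138 + 133 + 103 + ? = 615, so (1,4) = 168.
From column 5, 615 − (178 + 118 + 88 + 83) gives (1,5) = 148.
Row 1: 128 + 63 + 168 + 148 + ? = 615, so (1,2) = 108.
The remaining cell in row 4 is (4,2) = 615 − 442 = 173.

173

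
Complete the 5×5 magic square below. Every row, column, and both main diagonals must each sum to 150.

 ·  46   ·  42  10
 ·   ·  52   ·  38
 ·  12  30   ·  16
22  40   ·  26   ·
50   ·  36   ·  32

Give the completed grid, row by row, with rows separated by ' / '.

Column 5 must total 150; the given cells sum to 96, so (4,5) = 54.
Anti-diagonal needs 150; the known cells sum to 130, so (2,4) = 20.
Row 4 needs 150; the known cells sum to 142, so (4,3) = 8.
Column 3 needs 150; the known cells sum to 126, so (1,3) = 24.
Using row 1: 46 + 24 + 42 + 10 + ? → (1,1) = 150 − 122 = 28.
Main diagonal needs 150; the known cells sum to 116, so (2,2) = 34.
From row 2, 150 − (34 + 52 + 20 + 38) gives (2,1) = 6.
Column 1 must total 150; the given cells sum to 106, so (3,1) = 44.
Column 2: 46 + 34 + 12 + 40 + ? = 150, so (5,2) = 18.
Row 3: 44 + 12 + 30 + 16 + ? = 150, so (3,4) = 48.
The remaining cell in row 5 is (5,4) = 150 − 136 = 14.

28 46 24 42 10 / 6 34 52 20 38 / 44 12 30 48 16 / 22 40 8 26 54 / 50 18 36 14 32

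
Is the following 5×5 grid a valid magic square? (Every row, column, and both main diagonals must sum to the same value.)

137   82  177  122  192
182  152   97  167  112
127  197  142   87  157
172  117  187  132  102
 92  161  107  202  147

No — row 5 sums to 709 but column 1 sums to 710.

Row 1: 137 + 82 + 177 + 122 + 192 = 710.
Row 2: 182 + 152 + 97 + 167 + 112 = 710.
Row 3: 127 + 197 + 142 + 87 + 157 = 710.
Row 4: 172 + 117 + 187 + 132 + 102 = 710.
Row 5: 92 + 161 + 107 + 202 + 147 = 709.
Column 1: 137 + 182 + 127 + 172 + 92 = 710.
Column 2: 82 + 152 + 197 + 117 + 161 = 709.
Column 3: 177 + 97 + 142 + 187 + 107 = 710.
Column 4: 122 + 167 + 87 + 132 + 202 = 710.
Column 5: 192 + 112 + 157 + 102 + 147 = 710.
Main diagonal: 137 + 152 + 142 + 132 + 147 = 710.
Anti-diagonal: 192 + 167 + 142 + 117 + 92 = 710.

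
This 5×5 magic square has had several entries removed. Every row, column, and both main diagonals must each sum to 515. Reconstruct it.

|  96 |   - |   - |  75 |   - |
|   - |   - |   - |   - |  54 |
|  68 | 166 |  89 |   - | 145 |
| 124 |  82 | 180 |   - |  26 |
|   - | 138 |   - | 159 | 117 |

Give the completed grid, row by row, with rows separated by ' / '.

96 19 152 75 173 / 187 110 33 131 54 / 68 166 89 47 145 / 124 82 180 103 26 / 40 138 61 159 117

Row 3: 68 + 166 + 89 + 145 + ? = 515, so (3,4) = 47.
Using row 4: 124 + 82 + 180 + 26 + ? → (4,4) = 515 − 412 = 103.
The remaining cell in column 4 is (2,4) = 515 − 384 = 131.
Using column 5: 54 + 145 + 26 + 117 + ? → (1,5) = 515 − 342 = 173.
The remaining cell in main diagonal is (2,2) = 515 − 405 = 110.
Anti-diagonal needs 515; the known cells sum to 475, so (5,1) = 40.
Row 5 must total 515; the given cells sum to 454, so (5,3) = 61.
Using column 1: 96 + 68 + 124 + 40 + ? → (2,1) = 515 − 328 = 187.
Column 2: 110 + 166 + 82 + 138 + ? = 515, so (1,2) = 19.
Row 1 must total 515; the given cells sum to 363, so (1,3) = 152.
Row 2 must total 515; the given cells sum to 482, so (2,3) = 33.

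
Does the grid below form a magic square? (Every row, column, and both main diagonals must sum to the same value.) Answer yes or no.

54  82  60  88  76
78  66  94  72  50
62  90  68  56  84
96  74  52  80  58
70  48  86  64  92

Yes

Row 1: 54 + 82 + 60 + 88 + 76 = 360.
Row 2: 78 + 66 + 94 + 72 + 50 = 360.
Row 3: 62 + 90 + 68 + 56 + 84 = 360.
Row 4: 96 + 74 + 52 + 80 + 58 = 360.
Row 5: 70 + 48 + 86 + 64 + 92 = 360.
Column 1: 54 + 78 + 62 + 96 + 70 = 360.
Column 2: 82 + 66 + 90 + 74 + 48 = 360.
Column 3: 60 + 94 + 68 + 52 + 86 = 360.
Column 4: 88 + 72 + 56 + 80 + 64 = 360.
Column 5: 76 + 50 + 84 + 58 + 92 = 360.
Main diagonal: 54 + 66 + 68 + 80 + 92 = 360.
Anti-diagonal: 76 + 72 + 68 + 74 + 70 = 360.
All lines sum to 360.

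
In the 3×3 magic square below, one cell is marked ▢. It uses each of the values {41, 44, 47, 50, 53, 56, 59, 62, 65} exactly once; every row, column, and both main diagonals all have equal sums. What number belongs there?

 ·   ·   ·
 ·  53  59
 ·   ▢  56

The 9 entries sum to 477, so each line sums to 477/3 = 159.
Using row 2: 53 + 59 + ? → (2,1) = 159 − 112 = 47.
The remaining cell in column 3 is (1,3) = 159 − 115 = 44.
Main diagonal needs 159; the known cells sum to 109, so (1,1) = 50.
From anti-diagonal, 159 − (44 + 53) gives (3,1) = 62.
Row 1: 50 + 44 + ? = 159, so (1,2) = 65.
Row 3: 62 + 56 + ? = 159, so (3,2) = 41.

41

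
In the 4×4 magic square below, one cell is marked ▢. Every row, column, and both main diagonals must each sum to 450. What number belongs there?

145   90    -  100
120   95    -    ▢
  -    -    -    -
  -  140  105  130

Using row 1: 145 + 90 + 100 + ? → (1,3) = 450 − 335 = 115.
Using row 4: 140 + 105 + 130 + ? → (4,1) = 450 − 375 = 75.
Column 1: 145 + 120 + 75 + ? = 450, so (3,1) = 110.
The remaining cell in column 2 is (3,2) = 450 − 325 = 125.
From main diagonal, 450 − (145 + 95 + 130) gives (3,3) = 80.
Using anti-diagonal: 100 + 125 + 75 + ? → (2,3) = 450 − 300 = 150.
Row 2: 120 + 95 + 150 + ? = 450, so (2,4) = 85.

85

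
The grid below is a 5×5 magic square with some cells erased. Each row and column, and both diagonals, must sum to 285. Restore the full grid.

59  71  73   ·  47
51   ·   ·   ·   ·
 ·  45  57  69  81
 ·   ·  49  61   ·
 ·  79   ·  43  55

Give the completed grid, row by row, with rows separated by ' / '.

The remaining cell in row 1 is (1,4) = 285 − 250 = 35.
Using row 3: 45 + 57 + 69 + 81 + ? → (3,1) = 285 − 252 = 33.
Column 4 needs 285; the known cells sum to 208, so (2,4) = 77.
Main diagonal must total 285; the given cells sum to 232, so (2,2) = 53.
Column 2 must total 285; the given cells sum to 248, so (4,2) = 37.
Anti-diagonal needs 285; the known cells sum to 218, so (5,1) = 67.
Row 5 must total 285; the given cells sum to 244, so (5,3) = 41.
Using column 1: 59 + 51 + 33 + 67 + ? → (4,1) = 285 − 210 = 75.
Column 3: 73 + 57 + 49 + 41 + ? = 285, so (2,3) = 65.
From row 2, 285 − (51 + 53 + 65 + 77) gives (2,5) = 39.
Row 4 must total 285; the given cells sum to 222, so (4,5) = 63.

59 71 73 35 47 / 51 53 65 77 39 / 33 45 57 69 81 / 75 37 49 61 63 / 67 79 41 43 55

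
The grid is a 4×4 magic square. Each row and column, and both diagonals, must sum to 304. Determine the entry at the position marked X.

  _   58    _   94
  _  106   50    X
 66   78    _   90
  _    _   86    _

46

Using row 3: 66 + 78 + 90 + ? → (3,3) = 304 − 234 = 70.
The remaining cell in column 2 is (4,2) = 304 − 242 = 62.
From column 3, 304 − (50 + 70 + 86) gives (1,3) = 98.
Anti-diagonal: 94 + 50 + 78 + ? = 304, so (4,1) = 82.
Row 1 needs 304; the known cells sum to 250, so (1,1) = 54.
Row 4: 82 + 62 + 86 + ? = 304, so (4,4) = 74.
Using column 1: 54 + 66 + 82 + ? → (2,1) = 304 − 202 = 102.
The remaining cell in column 4 is (2,4) = 304 − 258 = 46.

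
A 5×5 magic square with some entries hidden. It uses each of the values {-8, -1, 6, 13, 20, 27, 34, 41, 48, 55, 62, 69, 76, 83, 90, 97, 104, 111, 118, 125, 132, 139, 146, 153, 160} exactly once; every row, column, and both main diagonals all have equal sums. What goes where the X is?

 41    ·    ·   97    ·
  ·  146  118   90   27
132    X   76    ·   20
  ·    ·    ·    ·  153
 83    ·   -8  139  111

The 25 entries sum to 1900, so each line sums to 1900/5 = 380.
Row 2 needs 380; the known cells sum to 381, so (2,1) = -1.
Row 5 needs 380; the known cells sum to 325, so (5,2) = 55.
The remaining cell in column 1 is (4,1) = 380 − 255 = 125.
Column 5 must total 380; the given cells sum to 311, so (1,5) = 69.
Using main diagonal: 41 + 146 + 76 + 111 + ? → (4,4) = 380 − 374 = 6.
Anti-diagonal needs 380; the known cells sum to 318, so (4,2) = 62.
Row 4 must total 380; the given cells sum to 346, so (4,3) = 34.
From column 3, 380 − (118 + 76 + 34 + (-8)) gives (1,3) = 160.
Using column 4: 97 + 90 + 6 + 139 + ? → (3,4) = 380 − 332 = 48.
The remaining cell in row 1 is (1,2) = 380 − 367 = 13.
From row 3, 380 − (132 + 76 + 48 + 20) gives (3,2) = 104.

104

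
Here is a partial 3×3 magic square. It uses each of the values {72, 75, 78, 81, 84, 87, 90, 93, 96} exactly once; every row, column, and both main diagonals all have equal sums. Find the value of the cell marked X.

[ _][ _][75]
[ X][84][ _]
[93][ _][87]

The 9 entries sum to 756, so each line sums to 756/3 = 252.
Row 3 must total 252; the given cells sum to 180, so (3,2) = 72.
Column 2: 84 + 72 + ? = 252, so (1,2) = 96.
From column 3, 252 − (75 + 87) gives (2,3) = 90.
Using main diagonal: 84 + 87 + ? → (1,1) = 252 − 171 = 81.
Using row 2: 84 + 90 + ? → (2,1) = 252 − 174 = 78.

78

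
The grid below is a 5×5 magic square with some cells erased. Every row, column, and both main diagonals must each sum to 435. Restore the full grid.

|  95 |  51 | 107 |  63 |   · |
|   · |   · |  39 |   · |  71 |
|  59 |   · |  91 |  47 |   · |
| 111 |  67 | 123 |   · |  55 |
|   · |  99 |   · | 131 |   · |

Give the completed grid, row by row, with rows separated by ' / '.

Row 1 needs 435; the known cells sum to 316, so (1,5) = 119.
Row 4: 111 + 67 + 123 + 55 + ? = 435, so (4,4) = 79.
From column 3, 435 − (107 + 39 + 91 + 123) gives (5,3) = 75.
Column 4 needs 435; the known cells sum to 320, so (2,4) = 115.
Anti-diagonal needs 435; the known cells sum to 392, so (5,1) = 43.
Row 5 must total 435; the given cells sum to 348, so (5,5) = 87.
The remaining cell in column 1 is (2,1) = 435 − 308 = 127.
Using column 5: 119 + 71 + 55 + 87 + ? → (3,5) = 435 − 332 = 103.
Using main diagonal: 95 + 91 + 79 + 87 + ? → (2,2) = 435 − 352 = 83.
Row 3 needs 435; the known cells sum to 300, so (3,2) = 135.

95 51 107 63 119 / 127 83 39 115 71 / 59 135 91 47 103 / 111 67 123 79 55 / 43 99 75 131 87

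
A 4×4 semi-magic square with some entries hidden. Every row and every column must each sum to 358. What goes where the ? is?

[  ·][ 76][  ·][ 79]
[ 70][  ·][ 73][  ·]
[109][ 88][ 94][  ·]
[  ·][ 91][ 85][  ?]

Row 3 must total 358; the given cells sum to 291, so (3,4) = 67.
Column 2 needs 358; the known cells sum to 255, so (2,2) = 103.
Column 3 needs 358; the known cells sum to 252, so (1,3) = 106.
From row 1, 358 − (76 + 106 + 79) gives (1,1) = 97.
Row 2 needs 358; the known cells sum to 246, so (2,4) = 112.
The remaining cell in column 1 is (4,1) = 358 − 276 = 82.
Column 4 needs 358; the known cells sum to 258, so (4,4) = 100.

100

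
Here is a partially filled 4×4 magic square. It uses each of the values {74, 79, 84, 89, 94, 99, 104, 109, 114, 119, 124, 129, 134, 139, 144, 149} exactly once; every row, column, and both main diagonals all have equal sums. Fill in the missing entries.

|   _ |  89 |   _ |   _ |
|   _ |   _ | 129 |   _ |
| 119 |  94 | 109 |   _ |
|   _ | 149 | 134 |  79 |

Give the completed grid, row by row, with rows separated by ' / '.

The 16 entries sum to 1784, so each line sums to 1784/4 = 446.
The remaining cell in row 3 is (3,4) = 446 − 322 = 124.
Using row 4: 149 + 134 + 79 + ? → (4,1) = 446 − 362 = 84.
Column 2: 89 + 94 + 149 + ? = 446, so (2,2) = 114.
The remaining cell in column 3 is (1,3) = 446 − 372 = 74.
Using main diagonal: 114 + 109 + 79 + ? → (1,1) = 446 − 302 = 144.
Anti-diagonal must total 446; the given cells sum to 307, so (1,4) = 139.
From column 1, 446 − (144 + 119 + 84) gives (2,1) = 99.
Column 4: 139 + 124 + 79 + ? = 446, so (2,4) = 104.

144 89 74 139 / 99 114 129 104 / 119 94 109 124 / 84 149 134 79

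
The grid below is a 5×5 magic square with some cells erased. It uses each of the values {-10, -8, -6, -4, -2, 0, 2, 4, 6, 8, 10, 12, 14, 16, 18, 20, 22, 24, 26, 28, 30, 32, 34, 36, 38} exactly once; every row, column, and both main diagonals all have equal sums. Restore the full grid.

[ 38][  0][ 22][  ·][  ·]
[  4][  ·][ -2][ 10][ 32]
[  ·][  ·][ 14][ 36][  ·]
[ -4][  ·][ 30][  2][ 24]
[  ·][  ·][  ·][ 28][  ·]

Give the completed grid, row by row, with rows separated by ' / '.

38 0 22 -6 16 / 4 26 -2 10 32 / 20 -8 14 36 8 / -4 18 30 2 24 / 12 34 6 28 -10

The 25 entries sum to 350, so each line sums to 350/5 = 70.
Row 2: 4 + (-2) + 10 + 32 + ? = 70, so (2,2) = 26.
The remaining cell in row 4 is (4,2) = 70 − 52 = 18.
Column 3: 22 + (-2) + 14 + 30 + ? = 70, so (5,3) = 6.
Using column 4: 10 + 36 + 2 + 28 + ? → (1,4) = 70 − 76 = -6.
Main diagonal: 38 + 26 + 14 + 2 + ? = 70, so (5,5) = -10.
From row 1, 70 − (38 + 0 + 22 + (-6)) gives (1,5) = 16.
Column 5: 16 + 32 + 24 + (-10) + ? = 70, so (3,5) = 8.
From anti-diagonal, 70 − (16 + 10 + 14 + 18) gives (5,1) = 12.
Row 5 must total 70; the given cells sum to 36, so (5,2) = 34.
The remaining cell in column 1 is (3,1) = 70 − 50 = 20.
Column 2 must total 70; the given cells sum to 78, so (3,2) = -8.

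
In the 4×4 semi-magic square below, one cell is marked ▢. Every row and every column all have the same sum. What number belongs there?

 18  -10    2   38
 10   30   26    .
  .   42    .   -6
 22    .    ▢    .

Row 1 is complete and sums to 48; that is the magic constant.
Row 2 needs 48; the known cells sum to 66, so (2,4) = -18.
Using column 1: 18 + 10 + 22 + ? → (3,1) = 48 − 50 = -2.
Column 2 needs 48; the known cells sum to 62, so (4,2) = -14.
The remaining cell in column 4 is (4,4) = 48 − 14 = 34.
Row 3: -2 + 42 + (-6) + ? = 48, so (3,3) = 14.
Row 4: 22 + (-14) + 34 + ? = 48, so (4,3) = 6.

6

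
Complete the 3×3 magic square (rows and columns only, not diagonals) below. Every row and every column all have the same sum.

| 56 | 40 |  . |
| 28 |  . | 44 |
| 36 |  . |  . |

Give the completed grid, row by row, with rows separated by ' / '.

Column 1 is already complete: 56 + 28 + 36 = 120, so that is the magic constant.
Using row 1: 56 + 40 + ? → (1,3) = 120 − 96 = 24.
Using row 2: 28 + 44 + ? → (2,2) = 120 − 72 = 48.
Column 2 needs 120; the known cells sum to 88, so (3,2) = 32.
Column 3: 24 + 44 + ? = 120, so (3,3) = 52.

56 40 24 / 28 48 44 / 36 32 52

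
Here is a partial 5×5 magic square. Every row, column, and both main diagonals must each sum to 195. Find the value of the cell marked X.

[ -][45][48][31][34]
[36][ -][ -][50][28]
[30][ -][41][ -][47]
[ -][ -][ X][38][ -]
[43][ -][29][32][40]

Row 1 needs 195; the known cells sum to 158, so (1,1) = 37.
The remaining cell in row 5 is (5,2) = 195 − 144 = 51.
Column 1: 37 + 36 + 30 + 43 + ? = 195, so (4,1) = 49.
Column 4 needs 195; the known cells sum to 151, so (3,4) = 44.
Using column 5: 34 + 28 + 47 + 40 + ? → (4,5) = 195 − 149 = 46.
Main diagonal must total 195; the given cells sum to 156, so (2,2) = 39.
Anti-diagonal must total 195; the given cells sum to 168, so (4,2) = 27.
The remaining cell in row 2 is (2,3) = 195 − 153 = 42.
Using row 3: 30 + 41 + 44 + 47 + ? → (3,2) = 195 − 162 = 33.
Using row 4: 49 + 27 + 38 + 46 + ? → (4,3) = 195 − 160 = 35.

35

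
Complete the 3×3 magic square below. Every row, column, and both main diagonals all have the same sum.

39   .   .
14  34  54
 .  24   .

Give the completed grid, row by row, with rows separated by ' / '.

39 44 19 / 14 34 54 / 49 24 29

Row 2 is already complete: 14 + 34 + 54 = 102, so that is the magic constant.
Column 1 needs 102; the known cells sum to 53, so (3,1) = 49.
Column 2 needs 102; the known cells sum to 58, so (1,2) = 44.
Main diagonal: 39 + 34 + ? = 102, so (3,3) = 29.
From anti-diagonal, 102 − (34 + 49) gives (1,3) = 19.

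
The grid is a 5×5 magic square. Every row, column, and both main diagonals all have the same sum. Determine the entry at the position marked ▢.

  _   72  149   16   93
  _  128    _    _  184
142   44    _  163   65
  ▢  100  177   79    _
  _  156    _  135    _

23

Column 2 is complete and sums to 500; that is the magic constant.
Using row 1: 72 + 149 + 16 + 93 + ? → (1,1) = 500 − 330 = 170.
Using row 3: 142 + 44 + 163 + 65 + ? → (3,3) = 500 − 414 = 86.
The remaining cell in column 4 is (2,4) = 500 − 393 = 107.
The remaining cell in main diagonal is (5,5) = 500 − 463 = 37.
Anti-diagonal needs 500; the known cells sum to 386, so (5,1) = 114.
Row 5 needs 500; the known cells sum to 442, so (5,3) = 58.
The remaining cell in column 3 is (2,3) = 500 − 470 = 30.
Column 5 must total 500; the given cells sum to 379, so (4,5) = 121.
Row 2 needs 500; the known cells sum to 449, so (2,1) = 51.
Using row 4: 100 + 177 + 79 + 121 + ? → (4,1) = 500 − 477 = 23.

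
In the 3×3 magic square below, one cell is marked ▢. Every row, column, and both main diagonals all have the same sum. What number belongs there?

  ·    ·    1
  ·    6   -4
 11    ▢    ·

Anti-diagonal is complete and sums to 18; that is the magic constant.
From row 2, 18 − (6 + (-4)) gives (2,1) = 16.
Column 1: 16 + 11 + ? = 18, so (1,1) = -9.
Using column 3: 1 + (-4) + ? → (3,3) = 18 − (-3) = 21.
The remaining cell in row 1 is (1,2) = 18 − (-8) = 26.
The remaining cell in row 3 is (3,2) = 18 − 32 = -14.

-14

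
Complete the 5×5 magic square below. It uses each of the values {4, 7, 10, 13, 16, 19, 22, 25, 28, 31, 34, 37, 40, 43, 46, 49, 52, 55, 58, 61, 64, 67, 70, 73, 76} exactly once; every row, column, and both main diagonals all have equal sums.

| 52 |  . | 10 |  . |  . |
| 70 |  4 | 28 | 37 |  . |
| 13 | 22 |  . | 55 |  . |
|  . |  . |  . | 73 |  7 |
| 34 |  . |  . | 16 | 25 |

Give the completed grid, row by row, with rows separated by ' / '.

The 25 entries sum to 1000, so each line sums to 1000/5 = 200.
The remaining cell in row 2 is (2,5) = 200 − 139 = 61.
The remaining cell in column 1 is (4,1) = 200 − 169 = 31.
From column 4, 200 − (37 + 55 + 73 + 16) gives (1,4) = 19.
Main diagonal must total 200; the given cells sum to 154, so (3,3) = 46.
Row 3 must total 200; the given cells sum to 136, so (3,5) = 64.
Column 5: 61 + 64 + 7 + 25 + ? = 200, so (1,5) = 43.
Anti-diagonal needs 200; the known cells sum to 160, so (4,2) = 40.
Row 1: 52 + 10 + 19 + 43 + ? = 200, so (1,2) = 76.
Using row 4: 31 + 40 + 73 + 7 + ? → (4,3) = 200 − 151 = 49.
Column 2 must total 200; the given cells sum to 142, so (5,2) = 58.
Column 3 must total 200; the given cells sum to 133, so (5,3) = 67.

52 76 10 19 43 / 70 4 28 37 61 / 13 22 46 55 64 / 31 40 49 73 7 / 34 58 67 16 25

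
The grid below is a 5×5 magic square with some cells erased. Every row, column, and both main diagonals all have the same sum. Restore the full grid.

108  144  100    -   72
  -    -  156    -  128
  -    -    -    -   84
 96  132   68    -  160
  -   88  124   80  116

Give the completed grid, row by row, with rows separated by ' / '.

108 144 100 136 72 / 64 120 156 92 128 / 140 76 112 148 84 / 96 132 68 104 160 / 152 88 124 80 116

Column 5 is already complete: 72 + 128 + 84 + 160 + 116 = 560, so that is the magic constant.
Row 1 must total 560; the given cells sum to 424, so (1,4) = 136.
Using row 4: 96 + 132 + 68 + 160 + ? → (4,4) = 560 − 456 = 104.
Row 5 must total 560; the given cells sum to 408, so (5,1) = 152.
Column 3 must total 560; the given cells sum to 448, so (3,3) = 112.
Using main diagonal: 108 + 112 + 104 + 116 + ? → (2,2) = 560 − 440 = 120.
From anti-diagonal, 560 − (72 + 112 + 132 + 152) gives (2,4) = 92.
Row 2: 120 + 156 + 92 + 128 + ? = 560, so (2,1) = 64.
The remaining cell in column 1 is (3,1) = 560 − 420 = 140.
From column 2, 560 − (144 + 120 + 132 + 88) gives (3,2) = 76.
Using column 4: 136 + 92 + 104 + 80 + ? → (3,4) = 560 − 412 = 148.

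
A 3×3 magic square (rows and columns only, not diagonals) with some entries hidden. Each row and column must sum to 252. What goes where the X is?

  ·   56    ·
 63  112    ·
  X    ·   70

98

Row 2 needs 252; the known cells sum to 175, so (2,3) = 77.
Using column 2: 56 + 112 + ? → (3,2) = 252 − 168 = 84.
The remaining cell in column 3 is (1,3) = 252 − 147 = 105.
Using row 1: 56 + 105 + ? → (1,1) = 252 − 161 = 91.
From row 3, 252 − (84 + 70) gives (3,1) = 98.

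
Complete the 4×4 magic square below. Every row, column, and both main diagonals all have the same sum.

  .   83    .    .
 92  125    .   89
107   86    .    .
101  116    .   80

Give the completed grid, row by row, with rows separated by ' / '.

Column 2 is already complete: 83 + 125 + 86 + 116 = 410, so that is the magic constant.
Using row 2: 92 + 125 + 89 + ? → (2,3) = 410 − 306 = 104.
Row 4: 101 + 116 + 80 + ? = 410, so (4,3) = 113.
Column 1 must total 410; the given cells sum to 300, so (1,1) = 110.
Main diagonal: 110 + 125 + 80 + ? = 410, so (3,3) = 95.
Anti-diagonal: 104 + 86 + 101 + ? = 410, so (1,4) = 119.
Row 1 needs 410; the known cells sum to 312, so (1,3) = 98.
Row 3 must total 410; the given cells sum to 288, so (3,4) = 122.

110 83 98 119 / 92 125 104 89 / 107 86 95 122 / 101 116 113 80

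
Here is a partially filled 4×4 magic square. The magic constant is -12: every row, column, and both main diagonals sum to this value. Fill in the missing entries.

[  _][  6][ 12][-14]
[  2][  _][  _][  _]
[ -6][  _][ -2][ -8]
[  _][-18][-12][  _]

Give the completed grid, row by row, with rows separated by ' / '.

-16 6 12 -14 / 2 -4 -10 0 / -6 4 -2 -8 / 8 -18 -12 10

From row 1, -12 − (6 + 12 + (-14)) gives (1,1) = -16.
Row 3: -6 + (-2) + (-8) + ? = -12, so (3,2) = 4.
Column 1: -16 + 2 + (-6) + ? = -12, so (4,1) = 8.
Column 2 must total -12; the given cells sum to -8, so (2,2) = -4.
Column 3: 12 + (-2) + (-12) + ? = -12, so (2,3) = -10.
Main diagonal needs -12; the known cells sum to -22, so (4,4) = 10.
The remaining cell in row 2 is (2,4) = -12 − (-12) = 0.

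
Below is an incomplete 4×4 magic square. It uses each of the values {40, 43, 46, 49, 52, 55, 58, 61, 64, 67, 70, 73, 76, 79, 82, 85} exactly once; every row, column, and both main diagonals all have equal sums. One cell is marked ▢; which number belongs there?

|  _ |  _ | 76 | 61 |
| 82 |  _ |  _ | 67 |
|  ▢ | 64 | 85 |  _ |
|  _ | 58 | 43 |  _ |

49

The 16 entries sum to 1000, so each line sums to 1000/4 = 250.
From column 3, 250 − (76 + 85 + 43) gives (2,3) = 46.
From anti-diagonal, 250 − (61 + 46 + 64) gives (4,1) = 79.
Row 2 must total 250; the given cells sum to 195, so (2,2) = 55.
Row 4 needs 250; the known cells sum to 180, so (4,4) = 70.
Using column 2: 55 + 64 + 58 + ? → (1,2) = 250 − 177 = 73.
Using column 4: 61 + 67 + 70 + ? → (3,4) = 250 − 198 = 52.
Main diagonal: 55 + 85 + 70 + ? = 250, so (1,1) = 40.
Using row 3: 64 + 85 + 52 + ? → (3,1) = 250 − 201 = 49.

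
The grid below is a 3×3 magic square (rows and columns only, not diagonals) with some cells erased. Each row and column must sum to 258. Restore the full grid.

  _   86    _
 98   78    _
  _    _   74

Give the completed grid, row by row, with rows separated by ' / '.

Using row 2: 98 + 78 + ? → (2,3) = 258 − 176 = 82.
From column 2, 258 − (86 + 78) gives (3,2) = 94.
Column 3 needs 258; the known cells sum to 156, so (1,3) = 102.
Row 1: 86 + 102 + ? = 258, so (1,1) = 70.
Row 3: 94 + 74 + ? = 258, so (3,1) = 90.

70 86 102 / 98 78 82 / 90 94 74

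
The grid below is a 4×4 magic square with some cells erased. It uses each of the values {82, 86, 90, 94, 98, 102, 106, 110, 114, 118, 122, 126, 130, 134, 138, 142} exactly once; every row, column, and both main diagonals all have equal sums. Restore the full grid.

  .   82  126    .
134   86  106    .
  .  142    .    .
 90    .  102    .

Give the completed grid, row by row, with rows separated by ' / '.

130 82 126 110 / 134 86 106 122 / 94 142 114 98 / 90 138 102 118

The 16 entries sum to 1792, so each line sums to 1792/4 = 448.
Row 2 must total 448; the given cells sum to 326, so (2,4) = 122.
From column 2, 448 − (82 + 86 + 142) gives (4,2) = 138.
The remaining cell in column 3 is (3,3) = 448 − 334 = 114.
Anti-diagonal must total 448; the given cells sum to 338, so (1,4) = 110.
Using row 1: 82 + 126 + 110 + ? → (1,1) = 448 − 318 = 130.
From row 4, 448 − (90 + 138 + 102) gives (4,4) = 118.
Column 1 must total 448; the given cells sum to 354, so (3,1) = 94.
From column 4, 448 − (110 + 122 + 118) gives (3,4) = 98.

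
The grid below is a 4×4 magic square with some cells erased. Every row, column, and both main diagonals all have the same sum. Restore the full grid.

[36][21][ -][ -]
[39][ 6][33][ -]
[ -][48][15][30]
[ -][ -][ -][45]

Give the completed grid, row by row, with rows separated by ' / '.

36 21 42 3 / 39 6 33 24 / 9 48 15 30 / 18 27 12 45

Main diagonal is already complete: 36 + 6 + 15 + 45 = 102, so that is the magic constant.
The remaining cell in row 2 is (2,4) = 102 − 78 = 24.
From row 3, 102 − (48 + 15 + 30) gives (3,1) = 9.
Column 1: 36 + 39 + 9 + ? = 102, so (4,1) = 18.
Column 2 must total 102; the given cells sum to 75, so (4,2) = 27.
The remaining cell in column 4 is (1,4) = 102 − 99 = 3.
Row 1: 36 + 21 + 3 + ? = 102, so (1,3) = 42.
From row 4, 102 − (18 + 27 + 45) gives (4,3) = 12.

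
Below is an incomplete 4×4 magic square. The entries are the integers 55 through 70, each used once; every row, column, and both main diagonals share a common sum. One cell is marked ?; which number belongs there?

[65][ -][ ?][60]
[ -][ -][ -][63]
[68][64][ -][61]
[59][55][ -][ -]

The entries are 55 through 70, which sum to 1000, so each line sums to 1000/4 = 250.
Using row 3: 68 + 64 + 61 + ? → (3,3) = 250 − 193 = 57.
From column 1, 250 − (65 + 68 + 59) gives (2,1) = 58.
Column 4: 60 + 63 + 61 + ? = 250, so (4,4) = 66.
From main diagonal, 250 − (65 + 57 + 66) gives (2,2) = 62.
The remaining cell in anti-diagonal is (2,3) = 250 − 183 = 67.
Row 4 needs 250; the known cells sum to 180, so (4,3) = 70.
The remaining cell in column 2 is (1,2) = 250 − 181 = 69.
Column 3 must total 250; the given cells sum to 194, so (1,3) = 56.

56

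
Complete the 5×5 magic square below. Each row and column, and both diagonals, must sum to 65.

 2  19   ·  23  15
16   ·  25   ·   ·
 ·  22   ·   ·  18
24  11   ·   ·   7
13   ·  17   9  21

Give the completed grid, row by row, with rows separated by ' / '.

2 19 6 23 15 / 16 8 25 12 4 / 10 22 14 1 18 / 24 11 3 20 7 / 13 5 17 9 21

Row 1 needs 65; the known cells sum to 59, so (1,3) = 6.
Row 5 must total 65; the given cells sum to 60, so (5,2) = 5.
From column 1, 65 − (2 + 16 + 24 + 13) gives (3,1) = 10.
Column 2 needs 65; the known cells sum to 57, so (2,2) = 8.
Column 5: 15 + 18 + 7 + 21 + ? = 65, so (2,5) = 4.
The remaining cell in row 2 is (2,4) = 65 − 53 = 12.
Anti-diagonal: 15 + 12 + 11 + 13 + ? = 65, so (3,3) = 14.
Using row 3: 10 + 22 + 14 + 18 + ? → (3,4) = 65 − 64 = 1.
From column 3, 65 − (6 + 25 + 14 + 17) gives (4,3) = 3.
Using column 4: 23 + 12 + 1 + 9 + ? → (4,4) = 65 − 45 = 20.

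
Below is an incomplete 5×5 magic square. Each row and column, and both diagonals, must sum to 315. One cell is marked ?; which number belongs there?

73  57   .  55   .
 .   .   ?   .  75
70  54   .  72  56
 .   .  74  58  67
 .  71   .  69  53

The remaining cell in row 3 is (3,3) = 315 − 252 = 63.
The remaining cell in column 4 is (2,4) = 315 − 254 = 61.
Column 5 must total 315; the given cells sum to 251, so (1,5) = 64.
The remaining cell in main diagonal is (2,2) = 315 − 247 = 68.
Row 1 must total 315; the given cells sum to 249, so (1,3) = 66.
The remaining cell in column 2 is (4,2) = 315 − 250 = 65.
The remaining cell in anti-diagonal is (5,1) = 315 − 253 = 62.
The remaining cell in row 4 is (4,1) = 315 − 264 = 51.
Row 5: 62 + 71 + 69 + 53 + ? = 315, so (5,3) = 60.
Column 1 must total 315; the given cells sum to 256, so (2,1) = 59.
Column 3: 66 + 63 + 74 + 60 + ? = 315, so (2,3) = 52.

52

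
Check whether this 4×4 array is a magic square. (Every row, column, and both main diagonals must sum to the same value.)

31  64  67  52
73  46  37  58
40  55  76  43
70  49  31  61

Row 1: 31 + 64 + 67 + 52 = 214.
Row 2: 73 + 46 + 37 + 58 = 214.
Row 3: 40 + 55 + 76 + 43 = 214.
Row 4: 70 + 49 + 31 + 61 = 211.
Column 1: 31 + 73 + 40 + 70 = 214.
Column 2: 64 + 46 + 55 + 49 = 214.
Column 3: 67 + 37 + 76 + 31 = 211.
Column 4: 52 + 58 + 43 + 61 = 214.
Main diagonal: 31 + 46 + 76 + 61 = 214.
Anti-diagonal: 52 + 37 + 55 + 70 = 214.

No — row 4 sums to 211 but column 2 sums to 214.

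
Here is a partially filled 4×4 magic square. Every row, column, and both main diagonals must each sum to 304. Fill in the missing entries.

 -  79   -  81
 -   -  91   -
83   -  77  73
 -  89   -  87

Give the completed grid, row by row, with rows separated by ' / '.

Row 3 needs 304; the known cells sum to 233, so (3,2) = 71.
Column 2 needs 304; the known cells sum to 239, so (2,2) = 65.
The remaining cell in column 4 is (2,4) = 304 − 241 = 63.
The remaining cell in main diagonal is (1,1) = 304 − 229 = 75.
The remaining cell in anti-diagonal is (4,1) = 304 − 243 = 61.
Row 1 needs 304; the known cells sum to 235, so (1,3) = 69.
Row 2 must total 304; the given cells sum to 219, so (2,1) = 85.
The remaining cell in row 4 is (4,3) = 304 − 237 = 67.

75 79 69 81 / 85 65 91 63 / 83 71 77 73 / 61 89 67 87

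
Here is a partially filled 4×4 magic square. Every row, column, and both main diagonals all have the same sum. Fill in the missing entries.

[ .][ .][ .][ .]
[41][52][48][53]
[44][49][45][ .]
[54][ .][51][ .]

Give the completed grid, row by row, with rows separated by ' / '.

Row 2 is already complete: 41 + 52 + 48 + 53 = 194, so that is the magic constant.
The remaining cell in row 3 is (3,4) = 194 − 138 = 56.
From column 1, 194 − (41 + 44 + 54) gives (1,1) = 55.
From column 3, 194 − (48 + 45 + 51) gives (1,3) = 50.
Main diagonal: 55 + 52 + 45 + ? = 194, so (4,4) = 42.
Anti-diagonal must total 194; the given cells sum to 151, so (1,4) = 43.
Row 1: 55 + 50 + 43 + ? = 194, so (1,2) = 46.
Using row 4: 54 + 51 + 42 + ? → (4,2) = 194 − 147 = 47.

55 46 50 43 / 41 52 48 53 / 44 49 45 56 / 54 47 51 42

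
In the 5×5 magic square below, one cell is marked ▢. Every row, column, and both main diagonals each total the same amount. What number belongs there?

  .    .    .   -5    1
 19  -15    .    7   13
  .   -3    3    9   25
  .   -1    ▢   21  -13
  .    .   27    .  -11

Column 5 is complete and sums to 15; that is the magic constant.
Row 2: 19 + (-15) + 7 + 13 + ? = 15, so (2,3) = -9.
Row 3 must total 15; the given cells sum to 34, so (3,1) = -19.
Column 4 needs 15; the known cells sum to 32, so (5,4) = -17.
Main diagonal: -15 + 3 + 21 + (-11) + ? = 15, so (1,1) = 17.
From anti-diagonal, 15 − (1 + 7 + 3 + (-1)) gives (5,1) = 5.
Row 5 must total 15; the given cells sum to 4, so (5,2) = 11.
Column 1 must total 15; the given cells sum to 22, so (4,1) = -7.
Column 2 needs 15; the known cells sum to -8, so (1,2) = 23.
The remaining cell in row 1 is (1,3) = 15 − 36 = -21.
The remaining cell in row 4 is (4,3) = 15 − 0 = 15.

15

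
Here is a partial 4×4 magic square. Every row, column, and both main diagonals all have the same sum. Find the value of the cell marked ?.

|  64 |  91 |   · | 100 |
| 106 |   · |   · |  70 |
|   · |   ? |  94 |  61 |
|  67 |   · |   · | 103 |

Column 4 is complete and sums to 334; that is the magic constant.
Row 1 must total 334; the given cells sum to 255, so (1,3) = 79.
Using column 1: 64 + 106 + 67 + ? → (3,1) = 334 − 237 = 97.
Main diagonal must total 334; the given cells sum to 261, so (2,2) = 73.
Using row 2: 106 + 73 + 70 + ? → (2,3) = 334 − 249 = 85.
Using row 3: 97 + 94 + 61 + ? → (3,2) = 334 − 252 = 82.

82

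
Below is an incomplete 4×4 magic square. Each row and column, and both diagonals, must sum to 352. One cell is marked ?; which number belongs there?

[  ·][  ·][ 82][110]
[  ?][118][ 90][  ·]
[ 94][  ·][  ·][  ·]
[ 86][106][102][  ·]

74

The remaining cell in row 4 is (4,4) = 352 − 294 = 58.
Using column 3: 82 + 90 + 102 + ? → (3,3) = 352 − 274 = 78.
Main diagonal needs 352; the known cells sum to 254, so (1,1) = 98.
Anti-diagonal needs 352; the known cells sum to 286, so (3,2) = 66.
The remaining cell in row 1 is (1,2) = 352 − 290 = 62.
Using row 3: 94 + 66 + 78 + ? → (3,4) = 352 − 238 = 114.
Column 1 must total 352; the given cells sum to 278, so (2,1) = 74.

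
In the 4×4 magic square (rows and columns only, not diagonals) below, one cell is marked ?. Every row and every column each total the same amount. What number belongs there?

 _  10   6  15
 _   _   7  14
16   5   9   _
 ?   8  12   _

13

Column 3 is complete and sums to 34; that is the magic constant.
The remaining cell in row 1 is (1,1) = 34 − 31 = 3.
Row 3: 16 + 5 + 9 + ? = 34, so (3,4) = 4.
Column 2 needs 34; the known cells sum to 23, so (2,2) = 11.
From column 4, 34 − (15 + 14 + 4) gives (4,4) = 1.
Row 2 must total 34; the given cells sum to 32, so (2,1) = 2.
Row 4: 8 + 12 + 1 + ? = 34, so (4,1) = 13.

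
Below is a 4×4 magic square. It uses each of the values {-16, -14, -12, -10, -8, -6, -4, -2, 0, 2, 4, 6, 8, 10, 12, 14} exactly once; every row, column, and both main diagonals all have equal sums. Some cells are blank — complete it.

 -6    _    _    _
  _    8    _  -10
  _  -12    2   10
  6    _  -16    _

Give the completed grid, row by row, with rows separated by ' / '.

-6 -14 12 4 / 0 8 -2 -10 / -4 -12 2 10 / 6 14 -16 -8

The 16 entries sum to -16, so each line sums to -16/4 = -4.
Using row 3: -12 + 2 + 10 + ? → (3,1) = -4 − 0 = -4.
From column 1, -4 − (-6 + (-4) + 6) gives (2,1) = 0.
The remaining cell in main diagonal is (4,4) = -4 − 4 = -8.
From row 2, -4 − (0 + 8 + (-10)) gives (2,3) = -2.
Using row 4: 6 + (-16) + (-8) + ? → (4,2) = -4 − (-18) = 14.
From column 2, -4 − (8 + (-12) + 14) gives (1,2) = -14.
Column 3: -2 + 2 + (-16) + ? = -4, so (1,3) = 12.
Column 4: -10 + 10 + (-8) + ? = -4, so (1,4) = 4.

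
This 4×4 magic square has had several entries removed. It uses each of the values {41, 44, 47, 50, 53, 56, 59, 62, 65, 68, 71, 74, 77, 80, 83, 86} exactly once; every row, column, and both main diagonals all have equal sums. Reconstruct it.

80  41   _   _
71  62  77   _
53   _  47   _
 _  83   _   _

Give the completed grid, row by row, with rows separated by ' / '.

80 41 74 59 / 71 62 77 44 / 53 68 47 86 / 50 83 56 65

The 16 entries sum to 1016, so each line sums to 1016/4 = 254.
From row 2, 254 − (71 + 62 + 77) gives (2,4) = 44.
Column 1 needs 254; the known cells sum to 204, so (4,1) = 50.
Column 2 needs 254; the known cells sum to 186, so (3,2) = 68.
Using main diagonal: 80 + 62 + 47 + ? → (4,4) = 254 − 189 = 65.
Anti-diagonal must total 254; the given cells sum to 195, so (1,4) = 59.
Using row 1: 80 + 41 + 59 + ? → (1,3) = 254 − 180 = 74.
The remaining cell in row 3 is (3,4) = 254 − 168 = 86.
Row 4 must total 254; the given cells sum to 198, so (4,3) = 56.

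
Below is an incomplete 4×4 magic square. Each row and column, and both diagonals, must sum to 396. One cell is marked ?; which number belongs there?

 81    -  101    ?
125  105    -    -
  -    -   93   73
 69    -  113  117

129

Row 4: 69 + 113 + 117 + ? = 396, so (4,2) = 97.
The remaining cell in column 1 is (3,1) = 396 − 275 = 121.
The remaining cell in column 3 is (2,3) = 396 − 307 = 89.
From row 2, 396 − (125 + 105 + 89) gives (2,4) = 77.
Row 3 needs 396; the known cells sum to 287, so (3,2) = 109.
From column 2, 396 − (105 + 109 + 97) gives (1,2) = 85.
Using column 4: 77 + 73 + 117 + ? → (1,4) = 396 − 267 = 129.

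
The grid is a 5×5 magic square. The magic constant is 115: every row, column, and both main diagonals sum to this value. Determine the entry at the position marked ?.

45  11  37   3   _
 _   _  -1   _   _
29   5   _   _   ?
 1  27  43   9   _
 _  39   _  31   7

13

Row 1: 45 + 11 + 37 + 3 + ? = 115, so (1,5) = 19.
Row 4 needs 115; the known cells sum to 80, so (4,5) = 35.
The remaining cell in column 2 is (2,2) = 115 − 82 = 33.
From main diagonal, 115 − (45 + 33 + 9 + 7) gives (3,3) = 21.
From column 3, 115 − (37 + (-1) + 21 + 43) gives (5,3) = 15.
Using row 5: 39 + 15 + 31 + 7 + ? → (5,1) = 115 − 92 = 23.
Column 1 must total 115; the given cells sum to 98, so (2,1) = 17.
Anti-diagonal: 19 + 21 + 27 + 23 + ? = 115, so (2,4) = 25.
Row 2: 17 + 33 + (-1) + 25 + ? = 115, so (2,5) = 41.
Column 4 must total 115; the given cells sum to 68, so (3,4) = 47.
Using column 5: 19 + 41 + 35 + 7 + ? → (3,5) = 115 − 102 = 13.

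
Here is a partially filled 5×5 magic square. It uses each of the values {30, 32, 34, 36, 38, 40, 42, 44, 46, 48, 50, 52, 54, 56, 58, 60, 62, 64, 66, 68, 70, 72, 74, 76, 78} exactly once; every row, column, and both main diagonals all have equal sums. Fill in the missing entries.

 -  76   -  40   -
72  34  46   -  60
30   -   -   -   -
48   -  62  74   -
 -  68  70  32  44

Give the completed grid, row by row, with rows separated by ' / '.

64 76 38 40 52 / 72 34 46 58 60 / 30 42 54 66 78 / 48 50 62 74 36 / 56 68 70 32 44

The 25 entries sum to 1350, so each line sums to 1350/5 = 270.
Row 2 must total 270; the given cells sum to 212, so (2,4) = 58.
Using row 5: 68 + 70 + 32 + 44 + ? → (5,1) = 270 − 214 = 56.
Using column 1: 72 + 30 + 48 + 56 + ? → (1,1) = 270 − 206 = 64.
Column 4: 40 + 58 + 74 + 32 + ? = 270, so (3,4) = 66.
The remaining cell in main diagonal is (3,3) = 270 − 216 = 54.
Column 3 must total 270; the given cells sum to 232, so (1,3) = 38.
From row 1, 270 − (64 + 76 + 38 + 40) gives (1,5) = 52.
Anti-diagonal: 52 + 58 + 54 + 56 + ? = 270, so (4,2) = 50.
Row 4: 48 + 50 + 62 + 74 + ? = 270, so (4,5) = 36.
Column 2 must total 270; the given cells sum to 228, so (3,2) = 42.
Using column 5: 52 + 60 + 36 + 44 + ? → (3,5) = 270 − 192 = 78.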